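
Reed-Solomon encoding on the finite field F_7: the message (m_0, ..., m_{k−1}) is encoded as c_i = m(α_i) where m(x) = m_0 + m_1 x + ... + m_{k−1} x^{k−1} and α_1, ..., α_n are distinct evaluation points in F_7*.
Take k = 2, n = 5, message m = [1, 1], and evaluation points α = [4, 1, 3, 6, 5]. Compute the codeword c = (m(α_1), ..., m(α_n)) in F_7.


c = [5, 2, 4, 0, 6]

Message polynomial: m(x) = 1 + 1·x (mod 7).
For each evaluation point α_i, compute m(α_i) mod 7:
  α_1 = 4: Horner steps 1 → 5, so m(4) = 5.
  α_2 = 1: Horner steps 1 → 2, so m(1) = 2.
  α_3 = 3: Horner steps 1 → 4, so m(3) = 4.
  α_4 = 6: Horner steps 1 → 0, so m(6) = 0.
  α_5 = 5: Horner steps 1 → 6, so m(5) = 6.
Codeword c = [5, 2, 4, 0, 6] ∈ F_7^5.


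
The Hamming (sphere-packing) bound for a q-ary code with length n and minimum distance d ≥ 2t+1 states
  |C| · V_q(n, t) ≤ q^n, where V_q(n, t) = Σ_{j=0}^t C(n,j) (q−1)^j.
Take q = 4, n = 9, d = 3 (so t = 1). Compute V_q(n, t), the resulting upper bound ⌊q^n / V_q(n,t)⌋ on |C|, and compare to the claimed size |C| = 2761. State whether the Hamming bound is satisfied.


V_q(n, t) = 28, q^n = 262144, Hamming bound = 9362, |C| = 2761 ≤ bound (satisfied).

Step 1: Compute V_q(n, t) = Σ_{j=0}^1 C(n, j) (q−1)^j.
  j = 0: C(9,0)·(3)^0 = 1·1 = 1.
  j = 1: C(9,1)·(3)^1 = 9·3 = 27.
  V_q(n, t) = 1 + 27 = 28.
Step 2: q^n = 4^9 = 262144.
Step 3: Hamming bound ⌊q^n / V_q(n,t)⌋ = ⌊262144/28⌋ = 9362.
Step 4: Compare |C| = 2761 to 9362: satisfied.
The claimed |C| lies below the Hamming bound.


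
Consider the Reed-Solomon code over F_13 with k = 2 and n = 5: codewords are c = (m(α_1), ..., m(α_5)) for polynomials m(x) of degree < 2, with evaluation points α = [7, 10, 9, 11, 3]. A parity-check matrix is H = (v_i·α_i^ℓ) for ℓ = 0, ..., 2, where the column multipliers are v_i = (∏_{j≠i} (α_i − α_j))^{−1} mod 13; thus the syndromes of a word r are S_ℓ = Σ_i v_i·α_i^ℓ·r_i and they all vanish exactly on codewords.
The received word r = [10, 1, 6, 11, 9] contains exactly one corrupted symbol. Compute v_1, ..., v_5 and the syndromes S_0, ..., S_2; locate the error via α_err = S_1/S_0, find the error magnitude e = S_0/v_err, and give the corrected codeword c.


S = (12, 4, 10), error at position 3, error magnitude e = 2, c = [10, 1, 4, 11, 9].

Step 1: column multipliers v_i = (∏_{j≠i}(α_i − α_j))^{−1} mod 13.
  i = 1 (α = 7): (7−10)(7−9)(7−11)(7−3) = (−3)·(−2)·(−4)·4 = −96 ≡ 8, so v_1 = 8^{−1} = 5 (mod 13).
  i = 2 (α = 10): (10−7)(10−9)(10−11)(10−3) = 3·1·(−1)·7 = −21 ≡ 5, so v_2 = 5^{−1} = 8 (mod 13).
  i = 3 (α = 9): (9−7)(9−10)(9−11)(9−3) = 2·(−1)·(−2)·6 = 24 ≡ 11, so v_3 = 11^{−1} = 6 (mod 13).
  i = 4 (α = 11): (11−7)(11−10)(11−9)(11−3) = 4·1·2·8 = 64 ≡ 12, so v_4 = 12^{−1} = 12 (mod 13).
  i = 5 (α = 3): (3−7)(3−10)(3−9)(3−11) = (−4)·(−7)·(−6)·(−8) = 1344 ≡ 5, so v_5 = 5^{−1} = 8 (mod 13).
  v = [5, 8, 6, 12, 8].
Step 2: syndromes of r = [10, 1, 6, 11, 9] (all sums mod 13).
  S_0 = Σ v_i r_i = 5·10 + 8·1 + 6·6 + 12·11 + 8·9 = 298 ≡ 12.
  S_1 = Σ v_i α_i r_i = 5·7·10 + 8·10·1 + 6·9·6 + 12·11·11 + 8·3·9 = 2422 ≡ 4.
  α_i^2 mod 13 = [10, 9, 3, 4, 9].
  S_2 = Σ v_i α_i^2 r_i = 5·10·10 + 8·9·1 + 6·3·6 + 12·4·11 + 8·9·9 = 1856 ≡ 10.
  S = (12, 4, 10) ≠ 0, so r is not a codeword (an error is present).
Step 3: locate the error. For a single error e at position i, S_ℓ = v_i·e·α_i^ℓ, so α_err = S_1/S_0.
  S_0^{−1} = 12^{−1} = 12 (mod 13), so α_err = 4·12 = 48 ≡ 9 = α_3. Error position i = 3.
  Consistency check: S_2/S_1 = 10·10 = 100 ≡ 9 = α_err ✓ (single-error assumption holds).
Step 4: error magnitude e = S_0/v_3 = S_0·∏_{j≠3}(α_3 − α_j) = 12·11 = 132 ≡ 2 (mod 13).
Step 5: correct position 3: c_3 = r_3 − e = 6 − 2 ≡ 4 (mod 13). Hence c = [10, 1, 4, 11, 9].
  Check: interpolating c through the α_i gives m(x) = 5 + 10·x (degree < 2) with m(α_i) = c_i for every i, so c is indeed a codeword.


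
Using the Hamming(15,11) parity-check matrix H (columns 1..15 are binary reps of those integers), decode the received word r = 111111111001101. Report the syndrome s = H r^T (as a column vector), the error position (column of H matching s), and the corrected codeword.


s = (1, 1, 1, 1)^T, error position = 15, corrected codeword c = 111111111001100

Compute s = H r^T mod 2 one row at a time:
  s_1 = 1 + 1 + 0 + 0 + 1 + 1 + 0 + 1 = 5 ≡ 1 (mod 2).
  s_2 = 1 + 1 + 1 + 1 + 1 + 1 + 0 + 1 = 7 ≡ 1 (mod 2).
  s_3 = 1 + 1 + 1 + 1 + 0 + 0 + 0 + 1 = 5 ≡ 1 (mod 2).
  s_4 = 1 + 1 + 1 + 1 + 1 + 0 + 1 + 1 = 7 ≡ 1 (mod 2).
s = (1, 1, 1, 1)^T — this equals column 15 of H (binary 1111), so error is at position 15.
Correct: flip bit 15 of r = 111111111001101 to get c = 111111111001100.


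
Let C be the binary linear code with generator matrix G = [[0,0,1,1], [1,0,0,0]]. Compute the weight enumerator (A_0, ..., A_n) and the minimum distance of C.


Weight distribution: A_0 = 1, A_1 = 1, A_2 = 1, A_3 = 1. Minimum distance d = 1.

Enumerate all 2^2 = 4 messages m ∈ F_2^2.
For each, compute codeword c = mG in F_2^4, then tally its weight.
  m = 00 → c = 0000, weight = 0.
  m = 10 → c = 0011, weight = 2.
  m = 01 → c = 1000, weight = 1.
  m = 11 → c = 1011, weight = 3.
Tally weights:
  weight 0: 1 codewords.
  weight 1: 1 codewords.
  weight 2: 1 codewords.
  weight 3: 1 codewords.
Minimum distance d = smallest w > 0 with A_w > 0 = 1.
Sanity: Σ A_w = 4 = 2^2 = 4 ✓.


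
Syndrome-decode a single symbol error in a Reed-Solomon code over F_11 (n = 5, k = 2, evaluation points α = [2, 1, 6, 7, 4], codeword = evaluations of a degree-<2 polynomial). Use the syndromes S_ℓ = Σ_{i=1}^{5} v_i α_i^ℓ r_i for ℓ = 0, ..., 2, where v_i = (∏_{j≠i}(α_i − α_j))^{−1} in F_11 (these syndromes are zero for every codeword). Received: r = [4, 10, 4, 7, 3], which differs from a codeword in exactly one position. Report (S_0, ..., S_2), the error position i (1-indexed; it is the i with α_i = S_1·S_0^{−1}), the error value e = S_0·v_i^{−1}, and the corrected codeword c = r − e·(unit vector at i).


S = (6, 3, 7), error at position 3, error magnitude e = 2, c = [4, 10, 2, 7, 3].

Step 1: column multipliers v_i = (∏_{j≠i}(α_i − α_j))^{−1} mod 11.
  i = 1 (α = 2): (2−1)(2−6)(2−7)(2−4) = 1·(−4)·(−5)·(−2) = −40 ≡ 4, so v_1 = 4^{−1} = 3 (mod 11).
  i = 2 (α = 1): (1−2)(1−6)(1−7)(1−4) = (−1)·(−5)·(−6)·(−3) = 90 ≡ 2, so v_2 = 2^{−1} = 6 (mod 11).
  i = 3 (α = 6): (6−2)(6−1)(6−7)(6−4) = 4·5·(−1)·2 = −40 ≡ 4, so v_3 = 4^{−1} = 3 (mod 11).
  i = 4 (α = 7): (7−2)(7−1)(7−6)(7−4) = 5·6·1·3 = 90 ≡ 2, so v_4 = 2^{−1} = 6 (mod 11).
  i = 5 (α = 4): (4−2)(4−1)(4−6)(4−7) = 2·3·(−2)·(−3) = 36 ≡ 3, so v_5 = 3^{−1} = 4 (mod 11).
  v = [3, 6, 3, 6, 4].
Step 2: syndromes of r = [4, 10, 4, 7, 3] (all sums mod 11).
  S_0 = Σ v_i r_i = 3·4 + 6·10 + 3·4 + 6·7 + 4·3 = 138 ≡ 6.
  S_1 = Σ v_i α_i r_i = 3·2·4 + 6·1·10 + 3·6·4 + 6·7·7 + 4·4·3 = 498 ≡ 3.
  α_i^2 mod 11 = [4, 1, 3, 5, 5].
  S_2 = Σ v_i α_i^2 r_i = 3·4·4 + 6·1·10 + 3·3·4 + 6·5·7 + 4·5·3 = 414 ≡ 7.
  S = (6, 3, 7) ≠ 0, so r is not a codeword (an error is present).
Step 3: locate the error. For a single error e at position i, S_ℓ = v_i·e·α_i^ℓ, so α_err = S_1/S_0.
  S_0^{−1} = 6^{−1} = 2 (mod 11), so α_err = 3·2 = 6 ≡ 6 = α_3. Error position i = 3.
  Consistency check: S_2/S_1 = 7·4 = 28 ≡ 6 = α_err ✓ (single-error assumption holds).
Step 4: error magnitude e = S_0/v_3 = S_0·∏_{j≠3}(α_3 − α_j) = 6·4 = 24 ≡ 2 (mod 11).
Step 5: correct position 3: c_3 = r_3 − e = 4 − 2 ≡ 2 (mod 11). Hence c = [4, 10, 2, 7, 3].
  Check: interpolating c through the α_i gives m(x) = 5 + 5·x (degree < 2) with m(α_i) = c_i for every i, so c is indeed a codeword.


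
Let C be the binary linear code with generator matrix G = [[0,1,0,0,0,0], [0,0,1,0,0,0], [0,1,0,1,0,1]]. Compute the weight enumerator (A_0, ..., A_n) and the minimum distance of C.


Weight distribution: A_0 = 1, A_1 = 2, A_2 = 2, A_3 = 2, A_4 = 1. Minimum distance d = 1.

Enumerate all 2^3 = 8 messages m ∈ F_2^3.
For each, compute codeword c = mG in F_2^6, then tally its weight.
  m = 000 → c = 000000, weight = 0.
  m = 100 → c = 010000, weight = 1.
  m = 010 → c = 001000, weight = 1.
  m = 110 → c = 011000, weight = 2.
  m = 001 → c = 010101, weight = 3.
  m = 101 → c = 000101, weight = 2.
  m = 011 → c = 011101, weight = 4.
  m = 111 → c = 001101, weight = 3.
Tally weights:
  weight 0: 1 codewords.
  weight 1: 2 codewords.
  weight 2: 2 codewords.
  weight 3: 2 codewords.
  weight 4: 1 codewords.
Minimum distance d = smallest w > 0 with A_w > 0 = 1.
Sanity: Σ A_w = 8 = 2^3 = 8 ✓.


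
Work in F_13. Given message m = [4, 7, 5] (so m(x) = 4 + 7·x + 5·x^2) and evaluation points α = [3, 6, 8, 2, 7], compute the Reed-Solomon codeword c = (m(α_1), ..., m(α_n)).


c = [5, 5, 3, 12, 12]

Message polynomial: m(x) = 4 + 7·x + 5·x^2 (mod 13).
For each evaluation point α_i, compute m(α_i) mod 13:
  α_1 = 3: Horner steps 5 → 9 → 5, so m(3) = 5.
  α_2 = 6: Horner steps 5 → 11 → 5, so m(6) = 5.
  α_3 = 8: Horner steps 5 → 8 → 3, so m(8) = 3.
  α_4 = 2: Horner steps 5 → 4 → 12, so m(2) = 12.
  α_5 = 7: Horner steps 5 → 3 → 12, so m(7) = 12.
Codeword c = [5, 5, 3, 12, 12] ∈ F_13^5.


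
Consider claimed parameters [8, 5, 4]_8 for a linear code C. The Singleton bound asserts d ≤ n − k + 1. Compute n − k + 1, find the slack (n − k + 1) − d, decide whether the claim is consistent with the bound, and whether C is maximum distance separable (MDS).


Singleton RHS = n − k + 1 = 4, slack = 0, bound satisfied, MDS.

Singleton bound: d ≤ n − k + 1.
Here n = 8, k = 5, so n − k + 1 = 4.
Given d = 4, check d ≤ 4: YES.
Slack = (n − k + 1) − d = 0.
The code is MDS (slack = 0).
Description: the claimed parameters are [8, 5, 4]_8; such a code would be MDS (meets Singleton bound).


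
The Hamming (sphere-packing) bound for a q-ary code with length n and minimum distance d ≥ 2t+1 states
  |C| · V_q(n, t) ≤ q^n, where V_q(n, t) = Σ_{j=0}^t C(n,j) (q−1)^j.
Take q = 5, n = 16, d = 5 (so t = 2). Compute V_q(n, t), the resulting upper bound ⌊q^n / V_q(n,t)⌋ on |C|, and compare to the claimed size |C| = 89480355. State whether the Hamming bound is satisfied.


V_q(n, t) = 1985, q^n = 152587890625, Hamming bound = 76870473, |C| = 89480355 > bound (violated).

Step 1: Compute V_q(n, t) = Σ_{j=0}^2 C(n, j) (q−1)^j.
  j = 0: C(16,0)·(4)^0 = 1·1 = 1.
  j = 1: C(16,1)·(4)^1 = 16·4 = 64.
  j = 2: C(16,2)·(4)^2 = 120·16 = 1920.
  V_q(n, t) = 1 + 64 + 1920 = 1985.
Step 2: q^n = 5^16 = 152587890625.
Step 3: Hamming bound ⌊q^n / V_q(n,t)⌋ = ⌊152587890625/1985⌋ = 76870473.
Step 4: Compare |C| = 89480355 to 76870473: violated.
The claimed |C| lies above the Hamming bound, so no 5-ary code of length 16 with d ≥ 5 can have 89480355 codewords.


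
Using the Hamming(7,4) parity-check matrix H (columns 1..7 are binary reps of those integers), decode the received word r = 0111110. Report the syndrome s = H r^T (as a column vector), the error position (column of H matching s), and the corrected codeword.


s = (1, 1, 0)^T, error position = 6, corrected codeword c = 0111100

Compute s = H r^T mod 2 one row at a time:
  s_1 = 1 + 1 + 1 + 0 = 3 ≡ 1 (mod 2).
  s_2 = 1 + 1 + 1 + 0 = 3 ≡ 1 (mod 2).
  s_3 = 0 + 1 + 1 + 0 = 2 ≡ 0 (mod 2).
s = (1, 1, 0)^T — this equals column 6 of H (binary 110), so error is at position 6.
Correct: flip bit 6 of r = 0111110 to get c = 0111100.


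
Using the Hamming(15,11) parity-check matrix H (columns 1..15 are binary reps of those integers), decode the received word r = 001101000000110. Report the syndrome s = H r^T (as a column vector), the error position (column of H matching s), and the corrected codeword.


s = (0, 0, 1, 0)^T, error position = 2, corrected codeword c = 011101000000110

Compute s = H r^T mod 2 one row at a time:
  s_1 = 0 + 0 + 0 + 0 + 0 + 1 + 1 + 0 = 2 ≡ 0 (mod 2).
  s_2 = 1 + 0 + 1 + 0 + 0 + 1 + 1 + 0 = 4 ≡ 0 (mod 2).
  s_3 = 0 + 1 + 1 + 0 + 0 + 0 + 1 + 0 = 3 ≡ 1 (mod 2).
  s_4 = 0 + 1 + 0 + 0 + 0 + 0 + 1 + 0 = 2 ≡ 0 (mod 2).
s = (0, 0, 1, 0)^T — this equals column 2 of H (binary 0010), so error is at position 2.
Correct: flip bit 2 of r = 001101000000110 to get c = 011101000000110.


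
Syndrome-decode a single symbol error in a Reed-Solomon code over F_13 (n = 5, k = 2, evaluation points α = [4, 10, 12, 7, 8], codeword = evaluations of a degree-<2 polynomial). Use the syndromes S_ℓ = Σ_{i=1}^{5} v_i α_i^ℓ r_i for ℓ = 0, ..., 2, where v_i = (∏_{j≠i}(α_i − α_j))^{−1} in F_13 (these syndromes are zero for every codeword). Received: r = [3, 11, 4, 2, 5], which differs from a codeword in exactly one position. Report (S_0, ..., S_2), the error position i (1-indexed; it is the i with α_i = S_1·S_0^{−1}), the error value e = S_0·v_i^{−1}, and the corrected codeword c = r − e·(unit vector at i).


S = (9, 10, 1), error at position 1, error magnitude e = 10, c = [6, 11, 4, 2, 5].

Step 1: column multipliers v_i = (∏_{j≠i}(α_i − α_j))^{−1} mod 13.
  i = 1 (α = 4): (4−10)(4−12)(4−7)(4−8) = (−6)·(−8)·(−3)·(−4) = 576 ≡ 4, so v_1 = 4^{−1} = 10 (mod 13).
  i = 2 (α = 10): (10−4)(10−12)(10−7)(10−8) = 6·(−2)·3·2 = −72 ≡ 6, so v_2 = 6^{−1} = 11 (mod 13).
  i = 3 (α = 12): (12−4)(12−10)(12−7)(12−8) = 8·2·5·4 = 320 ≡ 8, so v_3 = 8^{−1} = 5 (mod 13).
  i = 4 (α = 7): (7−4)(7−10)(7−12)(7−8) = 3·(−3)·(−5)·(−1) = −45 ≡ 7, so v_4 = 7^{−1} = 2 (mod 13).
  i = 5 (α = 8): (8−4)(8−10)(8−12)(8−7) = 4·(−2)·(−4)·1 = 32 ≡ 6, so v_5 = 6^{−1} = 11 (mod 13).
  v = [10, 11, 5, 2, 11].
Step 2: syndromes of r = [3, 11, 4, 2, 5] (all sums mod 13).
  S_0 = Σ v_i r_i = 10·3 + 11·11 + 5·4 + 2·2 + 11·5 = 230 ≡ 9.
  S_1 = Σ v_i α_i r_i = 10·4·3 + 11·10·11 + 5·12·4 + 2·7·2 + 11·8·5 = 2038 ≡ 10.
  α_i^2 mod 13 = [3, 9, 1, 10, 12].
  S_2 = Σ v_i α_i^2 r_i = 10·3·3 + 11·9·11 + 5·1·4 + 2·10·2 + 11·12·5 = 1899 ≡ 1.
  S = (9, 10, 1) ≠ 0, so r is not a codeword (an error is present).
Step 3: locate the error. For a single error e at position i, S_ℓ = v_i·e·α_i^ℓ, so α_err = S_1/S_0.
  S_0^{−1} = 9^{−1} = 3 (mod 13), so α_err = 10·3 = 30 ≡ 4 = α_1. Error position i = 1.
  Consistency check: S_2/S_1 = 1·4 = 4 ≡ 4 = α_err ✓ (single-error assumption holds).
Step 4: error magnitude e = S_0/v_1 = S_0·∏_{j≠1}(α_1 − α_j) = 9·4 = 36 ≡ 10 (mod 13).
Step 5: correct position 1: c_1 = r_1 − e = 3 − 10 ≡ 6 (mod 13). Hence c = [6, 11, 4, 2, 5].
  Check: interpolating c through the α_i gives m(x) = 7 + 3·x (degree < 2) with m(α_i) = c_i for every i, so c is indeed a codeword.


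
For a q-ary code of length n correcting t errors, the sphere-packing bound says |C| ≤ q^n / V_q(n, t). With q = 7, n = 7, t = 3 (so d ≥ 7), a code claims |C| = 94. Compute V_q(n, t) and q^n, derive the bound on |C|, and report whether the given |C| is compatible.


V_q(n, t) = 8359, q^n = 823543, Hamming bound = 98, |C| = 94 ≤ bound (satisfied).

Step 1: Compute V_q(n, t) = Σ_{j=0}^3 C(n, j) (q−1)^j.
  j = 0: C(7,0)·(6)^0 = 1·1 = 1.
  j = 1: C(7,1)·(6)^1 = 7·6 = 42.
  j = 2: C(7,2)·(6)^2 = 21·36 = 756.
  j = 3: C(7,3)·(6)^3 = 35·216 = 7560.
  V_q(n, t) = 1 + 42 + 756 + 7560 = 8359.
Step 2: q^n = 7^7 = 823543.
Step 3: Hamming bound ⌊q^n / V_q(n,t)⌋ = ⌊823543/8359⌋ = 98.
Step 4: Compare |C| = 94 to 98: satisfied.
The claimed |C| lies below the Hamming bound.


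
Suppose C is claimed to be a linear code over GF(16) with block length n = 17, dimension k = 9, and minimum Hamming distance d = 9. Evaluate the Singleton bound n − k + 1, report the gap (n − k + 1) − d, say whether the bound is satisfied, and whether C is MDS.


Singleton RHS = n − k + 1 = 9, slack = 0, bound satisfied, MDS.

Singleton bound: d ≤ n − k + 1.
Here n = 17, k = 9, so n − k + 1 = 9.
Given d = 9, check d ≤ 9: YES.
Slack = (n − k + 1) − d = 0.
The code is MDS (slack = 0).
Description: the claimed parameters are [17, 9, 9]_16; such a code would be MDS (meets Singleton bound).


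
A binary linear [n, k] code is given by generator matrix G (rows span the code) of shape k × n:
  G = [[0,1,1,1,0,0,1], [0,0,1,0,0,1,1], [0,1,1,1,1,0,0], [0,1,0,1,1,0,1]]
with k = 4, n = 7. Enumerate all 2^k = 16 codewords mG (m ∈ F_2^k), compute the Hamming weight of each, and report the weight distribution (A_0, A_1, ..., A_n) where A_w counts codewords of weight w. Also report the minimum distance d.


Weight distribution: A_0 = 1, A_1 = 1, A_2 = 4, A_3 = 4, A_4 = 3, A_5 = 3. Minimum distance d = 1.

Enumerate all 2^4 = 16 messages m ∈ F_2^4.
For each, compute codeword c = mG in F_2^7, then tally its weight.
  m = 0000 → c = 0000000, weight = 0.
  m = 1000 → c = 0111001, weight = 4.
  m = 0100 → c = 0010011, weight = 3.
  m = 1100 → c = 0101010, weight = 3.
  m = 0010 → c = 0111100, weight = 4.
  m = 1010 → c = 0000101, weight = 2.
  m = 0110 → c = 0101111, weight = 5.
  m = 1110 → c = 0010110, weight = 3.
  m = 0001 → c = 0101101, weight = 4.
  m = 1001 → c = 0010100, weight = 2.
  m = 0101 → c = 0111110, weight = 5.
  m = 1101 → c = 0000111, weight = 3.
  m = 0011 → c = 0010001, weight = 2.
  m = 1011 → c = 0101000, weight = 2.
  m = 0111 → c = 0000010, weight = 1.
  m = 1111 → c = 0111011, weight = 5.
Tally weights:
  weight 0: 1 codewords.
  weight 1: 1 codewords.
  weight 2: 4 codewords.
  weight 3: 4 codewords.
  weight 4: 3 codewords.
  weight 5: 3 codewords.
Minimum distance d = smallest w > 0 with A_w > 0 = 1.
Sanity: Σ A_w = 16 = 2^4 = 16 ✓.


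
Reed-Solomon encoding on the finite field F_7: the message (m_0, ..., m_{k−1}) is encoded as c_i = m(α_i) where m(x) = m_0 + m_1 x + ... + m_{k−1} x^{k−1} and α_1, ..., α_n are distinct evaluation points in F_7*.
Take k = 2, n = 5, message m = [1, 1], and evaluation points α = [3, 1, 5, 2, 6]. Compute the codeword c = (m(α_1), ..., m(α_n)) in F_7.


c = [4, 2, 6, 3, 0]

Message polynomial: m(x) = 1 + 1·x (mod 7).
For each evaluation point α_i, compute m(α_i) mod 7:
  α_1 = 3: Horner steps 1 → 4, so m(3) = 4.
  α_2 = 1: Horner steps 1 → 2, so m(1) = 2.
  α_3 = 5: Horner steps 1 → 6, so m(5) = 6.
  α_4 = 2: Horner steps 1 → 3, so m(2) = 3.
  α_5 = 6: Horner steps 1 → 0, so m(6) = 0.
Codeword c = [4, 2, 6, 3, 0] ∈ F_7^5.


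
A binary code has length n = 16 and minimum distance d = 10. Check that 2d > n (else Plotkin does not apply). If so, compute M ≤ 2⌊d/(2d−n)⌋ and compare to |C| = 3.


Plotkin bound M ≤ 4; given |C| = 3 ≤ bound (satisfied).

Check applicability: 2d = 20, n = 16.
2d − n = 4 > 0, so Plotkin applies.
Compute d/(2d−n) = 10/4 ≈ 2.5000.
⌊d/(2d−n)⌋ = 2.
Plotkin bound: M ≤ 2·2 = 4.
Given |C| = 3, check: satisfied.
This |C| is below the Plotkin bound.


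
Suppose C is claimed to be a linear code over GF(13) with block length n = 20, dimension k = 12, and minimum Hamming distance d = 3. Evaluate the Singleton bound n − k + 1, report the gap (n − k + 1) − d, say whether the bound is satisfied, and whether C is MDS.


Singleton RHS = n − k + 1 = 9, slack = 6, bound satisfied, not MDS.

Singleton bound: d ≤ n − k + 1.
Here n = 20, k = 12, so n − k + 1 = 9.
Given d = 3, check d ≤ 9: YES.
Slack = (n − k + 1) − d = 6.
The code is NOT MDS (slack = 6 > 0).
Description: the claimed parameters are [20, 12, 3]_13; such a code would be non-MDS.


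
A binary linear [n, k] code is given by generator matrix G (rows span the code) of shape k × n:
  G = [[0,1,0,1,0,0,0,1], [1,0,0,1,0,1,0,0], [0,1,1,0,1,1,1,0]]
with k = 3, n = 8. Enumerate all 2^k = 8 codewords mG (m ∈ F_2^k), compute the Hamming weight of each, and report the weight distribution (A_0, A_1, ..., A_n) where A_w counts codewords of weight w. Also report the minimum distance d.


Weight distribution: A_0 = 1, A_3 = 2, A_4 = 1, A_5 = 2, A_6 = 2. Minimum distance d = 3.

Enumerate all 2^3 = 8 messages m ∈ F_2^3.
For each, compute codeword c = mG in F_2^8, then tally its weight.
  m = 000 → c = 00000000, weight = 0.
  m = 100 → c = 01010001, weight = 3.
  m = 010 → c = 10010100, weight = 3.
  m = 110 → c = 11000101, weight = 4.
  m = 001 → c = 01101110, weight = 5.
  m = 101 → c = 00111111, weight = 6.
  m = 011 → c = 11111010, weight = 6.
  m = 111 → c = 10101011, weight = 5.
Tally weights:
  weight 0: 1 codewords.
  weight 3: 2 codewords.
  weight 4: 1 codewords.
  weight 5: 2 codewords.
  weight 6: 2 codewords.
Minimum distance d = smallest w > 0 with A_w > 0 = 3.
Sanity: Σ A_w = 8 = 2^3 = 8 ✓.


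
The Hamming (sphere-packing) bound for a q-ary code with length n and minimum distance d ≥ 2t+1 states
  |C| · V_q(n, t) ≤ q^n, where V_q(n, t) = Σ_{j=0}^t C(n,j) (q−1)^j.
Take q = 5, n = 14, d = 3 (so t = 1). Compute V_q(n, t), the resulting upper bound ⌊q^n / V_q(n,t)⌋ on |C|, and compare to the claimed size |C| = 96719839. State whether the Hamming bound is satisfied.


V_q(n, t) = 57, q^n = 6103515625, Hamming bound = 107079221, |C| = 96719839 ≤ bound (satisfied).

Step 1: Compute V_q(n, t) = Σ_{j=0}^1 C(n, j) (q−1)^j.
  j = 0: C(14,0)·(4)^0 = 1·1 = 1.
  j = 1: C(14,1)·(4)^1 = 14·4 = 56.
  V_q(n, t) = 1 + 56 = 57.
Step 2: q^n = 5^14 = 6103515625.
Step 3: Hamming bound ⌊q^n / V_q(n,t)⌋ = ⌊6103515625/57⌋ = 107079221.
Step 4: Compare |C| = 96719839 to 107079221: satisfied.
The claimed |C| lies below the Hamming bound.


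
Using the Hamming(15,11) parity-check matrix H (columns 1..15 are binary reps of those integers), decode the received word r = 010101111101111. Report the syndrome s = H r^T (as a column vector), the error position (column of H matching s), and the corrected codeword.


s = (1, 1, 0, 0)^T, error position = 12, corrected codeword c = 010101111100111

Compute s = H r^T mod 2 one row at a time:
  s_1 = 1 + 1 + 1 + 0 + 1 + 1 + 1 + 1 = 7 ≡ 1 (mod 2).
  s_2 = 1 + 0 + 1 + 1 + 1 + 1 + 1 + 1 = 7 ≡ 1 (mod 2).
  s_3 = 1 + 0 + 1 + 1 + 1 + 0 + 1 + 1 = 6 ≡ 0 (mod 2).
  s_4 = 0 + 0 + 0 + 1 + 1 + 0 + 1 + 1 = 4 ≡ 0 (mod 2).
s = (1, 1, 0, 0)^T — this equals column 12 of H (binary 1100), so error is at position 12.
Correct: flip bit 12 of r = 010101111101111 to get c = 010101111100111.


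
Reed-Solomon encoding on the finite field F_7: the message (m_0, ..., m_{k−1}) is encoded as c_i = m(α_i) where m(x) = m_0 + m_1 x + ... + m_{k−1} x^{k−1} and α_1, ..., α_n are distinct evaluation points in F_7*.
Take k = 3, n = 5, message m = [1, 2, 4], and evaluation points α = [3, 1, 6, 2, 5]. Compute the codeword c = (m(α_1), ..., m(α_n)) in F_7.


c = [1, 0, 3, 0, 6]

Message polynomial: m(x) = 1 + 2·x + 4·x^2 (mod 7).
For each evaluation point α_i, compute m(α_i) mod 7:
  α_1 = 3: Horner steps 4 → 0 → 1, so m(3) = 1.
  α_2 = 1: Horner steps 4 → 6 → 0, so m(1) = 0.
  α_3 = 6: Horner steps 4 → 5 → 3, so m(6) = 3.
  α_4 = 2: Horner steps 4 → 3 → 0, so m(2) = 0.
  α_5 = 5: Horner steps 4 → 1 → 6, so m(5) = 6.
Codeword c = [1, 0, 3, 0, 6] ∈ F_7^5.


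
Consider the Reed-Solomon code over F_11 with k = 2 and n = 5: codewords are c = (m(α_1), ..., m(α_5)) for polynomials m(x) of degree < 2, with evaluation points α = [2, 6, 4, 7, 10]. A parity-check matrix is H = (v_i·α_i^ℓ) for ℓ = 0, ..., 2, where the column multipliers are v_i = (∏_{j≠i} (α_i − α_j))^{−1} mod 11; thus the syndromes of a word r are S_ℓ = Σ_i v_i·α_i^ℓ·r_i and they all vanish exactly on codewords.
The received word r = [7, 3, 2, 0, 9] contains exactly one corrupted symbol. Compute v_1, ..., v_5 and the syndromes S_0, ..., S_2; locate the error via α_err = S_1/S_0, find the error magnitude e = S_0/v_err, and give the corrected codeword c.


S = (5, 8, 4), error at position 2, error magnitude e = 6, c = [7, 8, 2, 0, 9].

Step 1: column multipliers v_i = (∏_{j≠i}(α_i − α_j))^{−1} mod 11.
  i = 1 (α = 2): (2−6)(2−4)(2−7)(2−10) = (−4)·(−2)·(−5)·(−8) = 320 ≡ 1, so v_1 = 1^{−1} = 1 (mod 11).
  i = 2 (α = 6): (6−2)(6−4)(6−7)(6−10) = 4·2·(−1)·(−4) = 32 ≡ 10, so v_2 = 10^{−1} = 10 (mod 11).
  i = 3 (α = 4): (4−2)(4−6)(4−7)(4−10) = 2·(−2)·(−3)·(−6) = −72 ≡ 5, so v_3 = 5^{−1} = 9 (mod 11).
  i = 4 (α = 7): (7−2)(7−6)(7−4)(7−10) = 5·1·3·(−3) = −45 ≡ 10, so v_4 = 10^{−1} = 10 (mod 11).
  i = 5 (α = 10): (10−2)(10−6)(10−4)(10−7) = 8·4·6·3 = 576 ≡ 4, so v_5 = 4^{−1} = 3 (mod 11).
  v = [1, 10, 9, 10, 3].
Step 2: syndromes of r = [7, 3, 2, 0, 9] (all sums mod 11).
  S_0 = Σ v_i r_i = 1·7 + 10·3 + 9·2 + 10·0 + 3·9 = 82 ≡ 5.
  S_1 = Σ v_i α_i r_i = 1·2·7 + 10·6·3 + 9·4·2 + 10·7·0 + 3·10·9 = 536 ≡ 8.
  α_i^2 mod 11 = [4, 3, 5, 5, 1].
  S_2 = Σ v_i α_i^2 r_i = 1·4·7 + 10·3·3 + 9·5·2 + 10·5·0 + 3·1·9 = 235 ≡ 4.
  S = (5, 8, 4) ≠ 0, so r is not a codeword (an error is present).
Step 3: locate the error. For a single error e at position i, S_ℓ = v_i·e·α_i^ℓ, so α_err = S_1/S_0.
  S_0^{−1} = 5^{−1} = 9 (mod 11), so α_err = 8·9 = 72 ≡ 6 = α_2. Error position i = 2.
  Consistency check: S_2/S_1 = 4·7 = 28 ≡ 6 = α_err ✓ (single-error assumption holds).
Step 4: error magnitude e = S_0/v_2 = S_0·∏_{j≠2}(α_2 − α_j) = 5·10 = 50 ≡ 6 (mod 11).
Step 5: correct position 2: c_2 = r_2 − e = 3 − 6 ≡ 8 (mod 11). Hence c = [7, 8, 2, 0, 9].
  Check: interpolating c through the α_i gives m(x) = 1 + 3·x (degree < 2) with m(α_i) = c_i for every i, so c is indeed a codeword.


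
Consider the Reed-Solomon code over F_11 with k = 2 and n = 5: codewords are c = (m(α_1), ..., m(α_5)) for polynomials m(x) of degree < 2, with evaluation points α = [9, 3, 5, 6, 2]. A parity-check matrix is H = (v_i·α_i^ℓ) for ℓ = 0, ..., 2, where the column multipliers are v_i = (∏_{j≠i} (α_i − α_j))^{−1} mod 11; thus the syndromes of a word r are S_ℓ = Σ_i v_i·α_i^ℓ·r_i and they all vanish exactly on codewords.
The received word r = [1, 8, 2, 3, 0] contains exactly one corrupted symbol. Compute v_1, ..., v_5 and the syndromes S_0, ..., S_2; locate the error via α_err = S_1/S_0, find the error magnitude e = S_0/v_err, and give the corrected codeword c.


S = (6, 3, 7), error at position 4, error magnitude e = 4, c = [1, 8, 2, 10, 0].

Step 1: column multipliers v_i = (∏_{j≠i}(α_i − α_j))^{−1} mod 11.
  i = 1 (α = 9): (9−3)(9−5)(9−6)(9−2) = 6·4·3·7 = 504 ≡ 9, so v_1 = 9^{−1} = 5 (mod 11).
  i = 2 (α = 3): (3−9)(3−5)(3−6)(3−2) = (−6)·(−2)·(−3)·1 = −36 ≡ 8, so v_2 = 8^{−1} = 7 (mod 11).
  i = 3 (α = 5): (5−9)(5−3)(5−6)(5−2) = (−4)·2·(−1)·3 = 24 ≡ 2, so v_3 = 2^{−1} = 6 (mod 11).
  i = 4 (α = 6): (6−9)(6−3)(6−5)(6−2) = (−3)·3·1·4 = −36 ≡ 8, so v_4 = 8^{−1} = 7 (mod 11).
  i = 5 (α = 2): (2−9)(2−3)(2−5)(2−6) = (−7)·(−1)·(−3)·(−4) = 84 ≡ 7, so v_5 = 7^{−1} = 8 (mod 11).
  v = [5, 7, 6, 7, 8].
Step 2: syndromes of r = [1, 8, 2, 3, 0] (all sums mod 11).
  S_0 = Σ v_i r_i = 5·1 + 7·8 + 6·2 + 7·3 + 8·0 = 94 ≡ 6.
  S_1 = Σ v_i α_i r_i = 5·9·1 + 7·3·8 + 6·5·2 + 7·6·3 + 8·2·0 = 399 ≡ 3.
  α_i^2 mod 11 = [4, 9, 3, 3, 4].
  S_2 = Σ v_i α_i^2 r_i = 5·4·1 + 7·9·8 + 6·3·2 + 7·3·3 + 8·4·0 = 623 ≡ 7.
  S = (6, 3, 7) ≠ 0, so r is not a codeword (an error is present).
Step 3: locate the error. For a single error e at position i, S_ℓ = v_i·e·α_i^ℓ, so α_err = S_1/S_0.
  S_0^{−1} = 6^{−1} = 2 (mod 11), so α_err = 3·2 = 6 ≡ 6 = α_4. Error position i = 4.
  Consistency check: S_2/S_1 = 7·4 = 28 ≡ 6 = α_err ✓ (single-error assumption holds).
Step 4: error magnitude e = S_0/v_4 = S_0·∏_{j≠4}(α_4 − α_j) = 6·8 = 48 ≡ 4 (mod 11).
Step 5: correct position 4: c_4 = r_4 − e = 3 − 4 ≡ 10 (mod 11). Hence c = [1, 8, 2, 10, 0].
  Check: interpolating c through the α_i gives m(x) = 6 + 8·x (degree < 2) with m(α_i) = c_i for every i, so c is indeed a codeword.


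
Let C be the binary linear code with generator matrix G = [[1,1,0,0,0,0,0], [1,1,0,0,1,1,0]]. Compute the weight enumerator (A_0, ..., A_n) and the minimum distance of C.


Weight distribution: A_0 = 1, A_2 = 2, A_4 = 1. Minimum distance d = 2.

Enumerate all 2^2 = 4 messages m ∈ F_2^2.
For each, compute codeword c = mG in F_2^7, then tally its weight.
  m = 00 → c = 0000000, weight = 0.
  m = 10 → c = 1100000, weight = 2.
  m = 01 → c = 1100110, weight = 4.
  m = 11 → c = 0000110, weight = 2.
Tally weights:
  weight 0: 1 codewords.
  weight 2: 2 codewords.
  weight 4: 1 codewords.
Minimum distance d = smallest w > 0 with A_w > 0 = 2.
Sanity: Σ A_w = 4 = 2^2 = 4 ✓.


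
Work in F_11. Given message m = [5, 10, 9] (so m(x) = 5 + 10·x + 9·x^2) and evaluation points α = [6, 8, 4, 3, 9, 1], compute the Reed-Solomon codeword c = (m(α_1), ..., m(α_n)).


c = [4, 1, 2, 6, 10, 2]

Message polynomial: m(x) = 5 + 10·x + 9·x^2 (mod 11).
For each evaluation point α_i, compute m(α_i) mod 11:
  α_1 = 6: Horner steps 9 → 9 → 4, so m(6) = 4.
  α_2 = 8: Horner steps 9 → 5 → 1, so m(8) = 1.
  α_3 = 4: Horner steps 9 → 2 → 2, so m(4) = 2.
  α_4 = 3: Horner steps 9 → 4 → 6, so m(3) = 6.
  α_5 = 9: Horner steps 9 → 3 → 10, so m(9) = 10.
  α_6 = 1: Horner steps 9 → 8 → 2, so m(1) = 2.
Codeword c = [4, 1, 2, 6, 10, 2] ∈ F_11^6.


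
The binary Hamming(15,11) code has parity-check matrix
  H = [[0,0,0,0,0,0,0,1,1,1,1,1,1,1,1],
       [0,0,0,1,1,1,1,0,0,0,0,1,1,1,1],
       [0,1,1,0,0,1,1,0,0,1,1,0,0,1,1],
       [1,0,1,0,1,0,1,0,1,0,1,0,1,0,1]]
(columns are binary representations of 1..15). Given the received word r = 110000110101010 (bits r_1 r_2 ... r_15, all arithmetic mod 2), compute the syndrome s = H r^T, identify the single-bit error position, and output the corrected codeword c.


s = (0, 1, 0, 0)^T, error position = 4, corrected codeword c = 110100110101010

Compute s = H r^T mod 2 one row at a time:
  s_1 = 1 + 0 + 1 + 0 + 1 + 0 + 1 + 0 = 4 ≡ 0 (mod 2).
  s_2 = 0 + 0 + 0 + 1 + 1 + 0 + 1 + 0 = 3 ≡ 1 (mod 2).
  s_3 = 1 + 0 + 0 + 1 + 1 + 0 + 1 + 0 = 4 ≡ 0 (mod 2).
  s_4 = 1 + 0 + 0 + 1 + 0 + 0 + 0 + 0 = 2 ≡ 0 (mod 2).
s = (0, 1, 0, 0)^T — this equals column 4 of H (binary 0100), so error is at position 4.
Correct: flip bit 4 of r = 110000110101010 to get c = 110100110101010.


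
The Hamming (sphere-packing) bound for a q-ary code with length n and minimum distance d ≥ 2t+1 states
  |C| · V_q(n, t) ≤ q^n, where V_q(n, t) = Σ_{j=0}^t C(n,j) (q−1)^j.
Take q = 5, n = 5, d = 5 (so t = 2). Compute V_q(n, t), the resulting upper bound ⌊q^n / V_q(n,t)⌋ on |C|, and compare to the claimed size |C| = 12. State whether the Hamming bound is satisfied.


V_q(n, t) = 181, q^n = 3125, Hamming bound = 17, |C| = 12 ≤ bound (satisfied).

Step 1: Compute V_q(n, t) = Σ_{j=0}^2 C(n, j) (q−1)^j.
  j = 0: C(5,0)·(4)^0 = 1·1 = 1.
  j = 1: C(5,1)·(4)^1 = 5·4 = 20.
  j = 2: C(5,2)·(4)^2 = 10·16 = 160.
  V_q(n, t) = 1 + 20 + 160 = 181.
Step 2: q^n = 5^5 = 3125.
Step 3: Hamming bound ⌊q^n / V_q(n,t)⌋ = ⌊3125/181⌋ = 17.
Step 4: Compare |C| = 12 to 17: satisfied.
The claimed |C| lies below the Hamming bound.


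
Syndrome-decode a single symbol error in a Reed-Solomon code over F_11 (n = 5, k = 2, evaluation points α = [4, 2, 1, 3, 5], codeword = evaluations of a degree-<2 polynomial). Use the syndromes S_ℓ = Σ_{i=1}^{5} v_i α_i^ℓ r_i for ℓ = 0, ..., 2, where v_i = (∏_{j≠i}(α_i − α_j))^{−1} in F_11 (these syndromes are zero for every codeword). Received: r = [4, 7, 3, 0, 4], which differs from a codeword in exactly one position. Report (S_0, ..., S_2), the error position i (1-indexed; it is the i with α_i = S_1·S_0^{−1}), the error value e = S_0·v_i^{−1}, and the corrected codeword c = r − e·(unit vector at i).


S = (9, 1, 5), error at position 5, error magnitude e = 7, c = [4, 7, 3, 0, 8].

Step 1: column multipliers v_i = (∏_{j≠i}(α_i − α_j))^{−1} mod 11.
  i = 1 (α = 4): (4−2)(4−1)(4−3)(4−5) = 2·3·1·(−1) = −6 ≡ 5, so v_1 = 5^{−1} = 9 (mod 11).
  i = 2 (α = 2): (2−4)(2−1)(2−3)(2−5) = (−2)·1·(−1)·(−3) = −6 ≡ 5, so v_2 = 5^{−1} = 9 (mod 11).
  i = 3 (α = 1): (1−4)(1−2)(1−3)(1−5) = (−3)·(−1)·(−2)·(−4) = 24 ≡ 2, so v_3 = 2^{−1} = 6 (mod 11).
  i = 4 (α = 3): (3−4)(3−2)(3−1)(3−5) = (−1)·1·2·(−2) = 4 ≡ 4, so v_4 = 4^{−1} = 3 (mod 11).
  i = 5 (α = 5): (5−4)(5−2)(5−1)(5−3) = 1·3·4·2 = 24 ≡ 2, so v_5 = 2^{−1} = 6 (mod 11).
  v = [9, 9, 6, 3, 6].
Step 2: syndromes of r = [4, 7, 3, 0, 4] (all sums mod 11).
  S_0 = Σ v_i r_i = 9·4 + 9·7 + 6·3 + 3·0 + 6·4 = 141 ≡ 9.
  S_1 = Σ v_i α_i r_i = 9·4·4 + 9·2·7 + 6·1·3 + 3·3·0 + 6·5·4 = 408 ≡ 1.
  α_i^2 mod 11 = [5, 4, 1, 9, 3].
  S_2 = Σ v_i α_i^2 r_i = 9·5·4 + 9·4·7 + 6·1·3 + 3·9·0 + 6·3·4 = 522 ≡ 5.
  S = (9, 1, 5) ≠ 0, so r is not a codeword (an error is present).
Step 3: locate the error. For a single error e at position i, S_ℓ = v_i·e·α_i^ℓ, so α_err = S_1/S_0.
  S_0^{−1} = 9^{−1} = 5 (mod 11), so α_err = 1·5 = 5 ≡ 5 = α_5. Error position i = 5.
  Consistency check: S_2/S_1 = 5·1 = 5 ≡ 5 = α_err ✓ (single-error assumption holds).
Step 4: error magnitude e = S_0/v_5 = S_0·∏_{j≠5}(α_5 − α_j) = 9·2 = 18 ≡ 7 (mod 11).
Step 5: correct position 5: c_5 = r_5 − e = 4 − 7 ≡ 8 (mod 11). Hence c = [4, 7, 3, 0, 8].
  Check: interpolating c through the α_i gives m(x) = 10 + 4·x (degree < 2) with m(α_i) = c_i for every i, so c is indeed a codeword.


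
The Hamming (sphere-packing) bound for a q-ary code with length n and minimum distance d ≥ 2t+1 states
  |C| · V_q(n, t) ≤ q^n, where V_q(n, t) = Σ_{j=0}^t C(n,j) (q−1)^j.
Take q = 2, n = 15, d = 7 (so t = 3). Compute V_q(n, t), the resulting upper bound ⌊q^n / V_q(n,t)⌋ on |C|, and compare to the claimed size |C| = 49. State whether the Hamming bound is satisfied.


V_q(n, t) = 576, q^n = 32768, Hamming bound = 56, |C| = 49 ≤ bound (satisfied).

Step 1: Compute V_q(n, t) = Σ_{j=0}^3 C(n, j) (q−1)^j.
  j = 0: C(15,0)·(1)^0 = 1·1 = 1.
  j = 1: C(15,1)·(1)^1 = 15·1 = 15.
  j = 2: C(15,2)·(1)^2 = 105·1 = 105.
  j = 3: C(15,3)·(1)^3 = 455·1 = 455.
  V_q(n, t) = 1 + 15 + 105 + 455 = 576.
Step 2: q^n = 2^15 = 32768.
Step 3: Hamming bound ⌊q^n / V_q(n,t)⌋ = ⌊32768/576⌋ = 56.
Step 4: Compare |C| = 49 to 56: satisfied.
The claimed |C| lies below the Hamming bound.


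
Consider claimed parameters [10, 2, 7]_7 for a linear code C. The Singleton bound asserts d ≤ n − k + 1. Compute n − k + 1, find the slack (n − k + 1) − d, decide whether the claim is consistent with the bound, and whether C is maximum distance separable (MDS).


Singleton RHS = n − k + 1 = 9, slack = 2, bound satisfied, not MDS.

Singleton bound: d ≤ n − k + 1.
Here n = 10, k = 2, so n − k + 1 = 9.
Given d = 7, check d ≤ 9: YES.
Slack = (n − k + 1) − d = 2.
The code is NOT MDS (slack = 2 > 0).
Description: the claimed parameters are [10, 2, 7]_7; such a code would be non-MDS.


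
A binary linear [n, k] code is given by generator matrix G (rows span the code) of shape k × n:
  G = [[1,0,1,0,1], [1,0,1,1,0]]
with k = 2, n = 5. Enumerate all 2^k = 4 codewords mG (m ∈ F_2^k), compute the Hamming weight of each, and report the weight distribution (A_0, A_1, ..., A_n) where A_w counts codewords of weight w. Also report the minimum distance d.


Weight distribution: A_0 = 1, A_2 = 1, A_3 = 2. Minimum distance d = 2.

Enumerate all 2^2 = 4 messages m ∈ F_2^2.
For each, compute codeword c = mG in F_2^5, then tally its weight.
  m = 00 → c = 00000, weight = 0.
  m = 10 → c = 10101, weight = 3.
  m = 01 → c = 10110, weight = 3.
  m = 11 → c = 00011, weight = 2.
Tally weights:
  weight 0: 1 codewords.
  weight 2: 1 codewords.
  weight 3: 2 codewords.
Minimum distance d = smallest w > 0 with A_w > 0 = 2.
Sanity: Σ A_w = 4 = 2^2 = 4 ✓.


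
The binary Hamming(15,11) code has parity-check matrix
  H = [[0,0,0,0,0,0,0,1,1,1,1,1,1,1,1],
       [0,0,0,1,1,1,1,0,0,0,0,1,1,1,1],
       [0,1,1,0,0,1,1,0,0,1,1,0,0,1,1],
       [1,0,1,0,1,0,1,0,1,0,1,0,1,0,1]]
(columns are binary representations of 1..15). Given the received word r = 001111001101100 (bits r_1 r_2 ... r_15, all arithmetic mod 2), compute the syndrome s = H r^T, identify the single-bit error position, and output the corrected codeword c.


s = (0, 1, 1, 0)^T, error position = 6, corrected codeword c = 001110001101100

Compute s = H r^T mod 2 one row at a time:
  s_1 = 0 + 1 + 1 + 0 + 1 + 1 + 0 + 0 = 4 ≡ 0 (mod 2).
  s_2 = 1 + 1 + 1 + 0 + 1 + 1 + 0 + 0 = 5 ≡ 1 (mod 2).
  s_3 = 0 + 1 + 1 + 0 + 1 + 0 + 0 + 0 = 3 ≡ 1 (mod 2).
  s_4 = 0 + 1 + 1 + 0 + 1 + 0 + 1 + 0 = 4 ≡ 0 (mod 2).
s = (0, 1, 1, 0)^T — this equals column 6 of H (binary 0110), so error is at position 6.
Correct: flip bit 6 of r = 001111001101100 to get c = 001110001101100.


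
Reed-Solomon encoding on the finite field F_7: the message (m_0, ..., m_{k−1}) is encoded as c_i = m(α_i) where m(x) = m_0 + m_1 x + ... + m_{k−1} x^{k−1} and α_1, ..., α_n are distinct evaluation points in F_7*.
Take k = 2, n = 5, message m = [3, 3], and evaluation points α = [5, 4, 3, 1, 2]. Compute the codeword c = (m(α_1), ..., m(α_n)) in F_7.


c = [4, 1, 5, 6, 2]

Message polynomial: m(x) = 3 + 3·x (mod 7).
For each evaluation point α_i, compute m(α_i) mod 7:
  α_1 = 5: Horner steps 3 → 4, so m(5) = 4.
  α_2 = 4: Horner steps 3 → 1, so m(4) = 1.
  α_3 = 3: Horner steps 3 → 5, so m(3) = 5.
  α_4 = 1: Horner steps 3 → 6, so m(1) = 6.
  α_5 = 2: Horner steps 3 → 2, so m(2) = 2.
Codeword c = [4, 1, 5, 6, 2] ∈ F_7^5.


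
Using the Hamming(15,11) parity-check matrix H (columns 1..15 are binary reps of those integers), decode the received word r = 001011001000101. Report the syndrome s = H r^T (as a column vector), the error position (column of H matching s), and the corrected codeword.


s = (1, 0, 1, 1)^T, error position = 11, corrected codeword c = 001011001010101

Compute s = H r^T mod 2 one row at a time:
  s_1 = 0 + 1 + 0 + 0 + 0 + 1 + 0 + 1 = 3 ≡ 1 (mod 2).
  s_2 = 0 + 1 + 1 + 0 + 0 + 1 + 0 + 1 = 4 ≡ 0 (mod 2).
  s_3 = 0 + 1 + 1 + 0 + 0 + 0 + 0 + 1 = 3 ≡ 1 (mod 2).
  s_4 = 0 + 1 + 1 + 0 + 1 + 0 + 1 + 1 = 5 ≡ 1 (mod 2).
s = (1, 0, 1, 1)^T — this equals column 11 of H (binary 1011), so error is at position 11.
Correct: flip bit 11 of r = 001011001000101 to get c = 001011001010101.


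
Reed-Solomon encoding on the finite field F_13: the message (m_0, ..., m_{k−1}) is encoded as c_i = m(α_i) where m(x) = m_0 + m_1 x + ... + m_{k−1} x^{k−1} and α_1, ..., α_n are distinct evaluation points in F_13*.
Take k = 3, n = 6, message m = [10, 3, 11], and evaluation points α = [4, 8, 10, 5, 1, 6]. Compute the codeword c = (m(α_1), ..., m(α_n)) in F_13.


c = [3, 10, 9, 1, 11, 8]

Message polynomial: m(x) = 10 + 3·x + 11·x^2 (mod 13).
For each evaluation point α_i, compute m(α_i) mod 13:
  α_1 = 4: Horner steps 11 → 8 → 3, so m(4) = 3.
  α_2 = 8: Horner steps 11 → 0 → 10, so m(8) = 10.
  α_3 = 10: Horner steps 11 → 9 → 9, so m(10) = 9.
  α_4 = 5: Horner steps 11 → 6 → 1, so m(5) = 1.
  α_5 = 1: Horner steps 11 → 1 → 11, so m(1) = 11.
  α_6 = 6: Horner steps 11 → 4 → 8, so m(6) = 8.
Codeword c = [3, 10, 9, 1, 11, 8] ∈ F_13^6.


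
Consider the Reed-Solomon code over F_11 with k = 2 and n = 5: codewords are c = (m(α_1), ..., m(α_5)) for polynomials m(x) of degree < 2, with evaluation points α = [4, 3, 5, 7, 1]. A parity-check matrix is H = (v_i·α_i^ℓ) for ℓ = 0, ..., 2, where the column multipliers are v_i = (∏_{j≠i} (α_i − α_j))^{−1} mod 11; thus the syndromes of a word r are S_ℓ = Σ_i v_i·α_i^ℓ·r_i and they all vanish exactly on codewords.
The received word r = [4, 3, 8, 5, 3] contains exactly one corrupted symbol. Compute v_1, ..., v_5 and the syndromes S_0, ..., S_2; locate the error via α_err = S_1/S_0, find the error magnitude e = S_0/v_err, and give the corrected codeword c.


S = (6, 7, 10), error at position 2, error magnitude e = 3, c = [4, 0, 8, 5, 3].

Step 1: column multipliers v_i = (∏_{j≠i}(α_i − α_j))^{−1} mod 11.
  i = 1 (α = 4): (4−3)(4−5)(4−7)(4−1) = 1·(−1)·(−3)·3 = 9 ≡ 9, so v_1 = 9^{−1} = 5 (mod 11).
  i = 2 (α = 3): (3−4)(3−5)(3−7)(3−1) = (−1)·(−2)·(−4)·2 = −16 ≡ 6, so v_2 = 6^{−1} = 2 (mod 11).
  i = 3 (α = 5): (5−4)(5−3)(5−7)(5−1) = 1·2·(−2)·4 = −16 ≡ 6, so v_3 = 6^{−1} = 2 (mod 11).
  i = 4 (α = 7): (7−4)(7−3)(7−5)(7−1) = 3·4·2·6 = 144 ≡ 1, so v_4 = 1^{−1} = 1 (mod 11).
  i = 5 (α = 1): (1−4)(1−3)(1−5)(1−7) = (−3)·(−2)·(−4)·(−6) = 144 ≡ 1, so v_5 = 1^{−1} = 1 (mod 11).
  v = [5, 2, 2, 1, 1].
Step 2: syndromes of r = [4, 3, 8, 5, 3] (all sums mod 11).
  S_0 = Σ v_i r_i = 5·4 + 2·3 + 2·8 + 1·5 + 1·3 = 50 ≡ 6.
  S_1 = Σ v_i α_i r_i = 5·4·4 + 2·3·3 + 2·5·8 + 1·7·5 + 1·1·3 = 216 ≡ 7.
  α_i^2 mod 11 = [5, 9, 3, 5, 1].
  S_2 = Σ v_i α_i^2 r_i = 5·5·4 + 2·9·3 + 2·3·8 + 1·5·5 + 1·1·3 = 230 ≡ 10.
  S = (6, 7, 10) ≠ 0, so r is not a codeword (an error is present).
Step 3: locate the error. For a single error e at position i, S_ℓ = v_i·e·α_i^ℓ, so α_err = S_1/S_0.
  S_0^{−1} = 6^{−1} = 2 (mod 11), so α_err = 7·2 = 14 ≡ 3 = α_2. Error position i = 2.
  Consistency check: S_2/S_1 = 10·8 = 80 ≡ 3 = α_err ✓ (single-error assumption holds).
Step 4: error magnitude e = S_0/v_2 = S_0·∏_{j≠2}(α_2 − α_j) = 6·6 = 36 ≡ 3 (mod 11).
Step 5: correct position 2: c_2 = r_2 − e = 3 − 3 ≡ 0 (mod 11). Hence c = [4, 0, 8, 5, 3].
  Check: interpolating c through the α_i gives m(x) = 10 + 4·x (degree < 2) with m(α_i) = c_i for every i, so c is indeed a codeword.
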